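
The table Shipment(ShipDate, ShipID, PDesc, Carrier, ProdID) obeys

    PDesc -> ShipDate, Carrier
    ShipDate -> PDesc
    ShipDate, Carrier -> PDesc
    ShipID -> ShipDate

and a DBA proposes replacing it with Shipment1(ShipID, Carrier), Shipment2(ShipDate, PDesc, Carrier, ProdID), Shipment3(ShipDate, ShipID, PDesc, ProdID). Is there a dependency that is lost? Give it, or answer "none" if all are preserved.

none

PDesc → ShipDate, Carrier lies within Shipment2.
ShipDate → PDesc lies within Shipment2.
ShipDate, Carrier → PDesc lies within Shipment2.
ShipID → ShipDate lies within Shipment3.
Every dependency is enforceable on the fragments, so the decomposition is dependency-preserving.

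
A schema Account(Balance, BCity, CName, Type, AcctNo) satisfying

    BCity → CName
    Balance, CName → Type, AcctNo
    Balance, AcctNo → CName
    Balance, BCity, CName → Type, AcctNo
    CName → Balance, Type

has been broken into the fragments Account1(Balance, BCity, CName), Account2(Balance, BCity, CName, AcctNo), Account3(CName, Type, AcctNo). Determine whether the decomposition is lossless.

Yes

Chase test. Columns are Balance, BCity, CName, Type, AcctNo; row i has aⱼ where attribute j ∈ Accounti, else bᵢⱼ.
Initial tableau (one row per fragment):
  row 1: a1 a2 a3 b14 b15
  row 2: a1 a2 a3 b24 a5
  row 3: b31 b32 a3 a4 a5
Rows 1 and 2 agree on Balance, CName; apply Balance, CName→Type, AcctNo and equate their Type, AcctNo entries.
Rows 1 and 3 agree on CName; apply CName→Balance, Type and equate their Balance, Type entries.
Row 1 is now all distinguished symbols — the join is lossless.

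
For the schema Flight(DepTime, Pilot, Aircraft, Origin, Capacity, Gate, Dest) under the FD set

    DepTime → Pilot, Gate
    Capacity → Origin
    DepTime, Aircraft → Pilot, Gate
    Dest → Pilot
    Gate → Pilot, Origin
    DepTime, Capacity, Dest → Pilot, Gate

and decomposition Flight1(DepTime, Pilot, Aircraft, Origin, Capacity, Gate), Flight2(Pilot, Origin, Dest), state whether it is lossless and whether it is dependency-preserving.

lossy but dependency-preserving

Lossless test: (Pilot, Origin)⁺ = {Pilot, Origin}, which is a superkey of neither fragment — lossy.
Dependency preservation: DepTime, Capacity, Dest → Pilot, Gate is not contained in any single fragment, but the restricted closure of its left-hand side across the fragments still reaches the right-hand side; the remaining FDs each lie inside some fragment. All dependencies are preserved.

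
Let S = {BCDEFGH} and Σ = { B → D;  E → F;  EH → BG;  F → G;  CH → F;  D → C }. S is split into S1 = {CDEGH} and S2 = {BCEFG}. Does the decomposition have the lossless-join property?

Common attributes: S1 ∩ S2 = {CEG}.
Closure of {CEG}: E → F applies, adding F. So (CEG)⁺ = {CEFG}.
The closure contains neither all of S1 = {CDEGH} nor all of S2 = {BCEFG}, so the common attributes are not a superkey of either fragment. The join is lossy.

No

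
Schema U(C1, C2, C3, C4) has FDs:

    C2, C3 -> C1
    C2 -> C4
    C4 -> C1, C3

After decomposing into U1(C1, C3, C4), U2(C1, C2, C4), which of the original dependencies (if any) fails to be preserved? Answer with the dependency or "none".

C2, C3 → C1: restricted closure across fragments reaches C1.
C2 → C4 lies within U2.
C4 → C1, C3 lies within U1.
Every dependency is enforceable on the fragments, so the decomposition is dependency-preserving.

none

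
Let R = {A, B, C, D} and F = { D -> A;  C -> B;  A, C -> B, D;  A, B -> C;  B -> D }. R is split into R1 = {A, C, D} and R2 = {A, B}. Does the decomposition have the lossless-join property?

No

Common attributes: R1 ∩ R2 = {A}.
No dependency enlarges {A}, so (A)⁺ = {A}.
The closure contains neither all of R1 = {A, C, D} nor all of R2 = {A, B}, so the common attributes are not a superkey of either fragment. The join is lossy.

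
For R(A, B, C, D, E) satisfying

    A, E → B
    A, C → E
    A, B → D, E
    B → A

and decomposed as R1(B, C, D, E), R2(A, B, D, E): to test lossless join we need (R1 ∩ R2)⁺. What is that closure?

R1 ∩ R2 = {B, D, E}.
B → A applies, adding A
Closure: {A, B, D, E}.

A, B, D, E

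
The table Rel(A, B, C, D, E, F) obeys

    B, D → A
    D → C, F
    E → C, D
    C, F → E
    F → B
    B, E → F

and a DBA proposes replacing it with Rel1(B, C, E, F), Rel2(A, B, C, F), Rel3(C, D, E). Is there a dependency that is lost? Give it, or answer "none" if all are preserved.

none

B, D → A: restricted closure across fragments reaches A.
D → C, F: restricted closure across fragments reaches C, F.
E → C, D lies within Rel3.
C, F → E lies within Rel1.
F → B lies within Rel1.
B, E → F lies within Rel1.
Every dependency is enforceable on the fragments, so the decomposition is dependency-preserving.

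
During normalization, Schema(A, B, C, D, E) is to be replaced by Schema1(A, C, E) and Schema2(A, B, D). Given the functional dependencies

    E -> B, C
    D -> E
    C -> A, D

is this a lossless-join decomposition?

No

Common attributes: Schema1 ∩ Schema2 = {A}.
No dependency enlarges {A}, so (A)⁺ = {A}.
The closure contains neither all of Schema1 = {A, C, E} nor all of Schema2 = {A, B, D}, so the common attributes are not a superkey of either fragment. The join is lossy.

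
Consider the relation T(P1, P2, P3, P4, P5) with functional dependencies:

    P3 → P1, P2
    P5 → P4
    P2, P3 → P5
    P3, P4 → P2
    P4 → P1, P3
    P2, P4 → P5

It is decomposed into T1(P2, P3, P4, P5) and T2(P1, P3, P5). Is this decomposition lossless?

Common attributes: T1 ∩ T2 = {P3, P5}.
Closure of {P3, P5}: P3 → P1, P2 applies, adding P1, P2; P5 → P4 applies, adding P4. So (P3, P5)⁺ = {P1, P2, P3, P4, P5}.
This closure contains every attribute of T1, so T1 ∩ T2 → T1. The join is lossless.

Yes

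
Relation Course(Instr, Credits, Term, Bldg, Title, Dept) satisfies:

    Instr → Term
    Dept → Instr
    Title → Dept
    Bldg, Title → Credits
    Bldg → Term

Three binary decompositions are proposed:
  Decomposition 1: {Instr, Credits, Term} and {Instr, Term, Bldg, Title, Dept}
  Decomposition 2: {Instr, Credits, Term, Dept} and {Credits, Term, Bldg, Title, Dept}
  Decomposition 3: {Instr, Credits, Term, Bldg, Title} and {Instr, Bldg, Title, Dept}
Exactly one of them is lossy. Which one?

Decomposition 1

Decomposition 1: common = {Instr, Term}, closure = {Instr, Term} → lossy.
Decomposition 2: common = {Credits, Term, Dept}, closure = {Instr, Credits, Term, Dept} → lossless.
Decomposition 3: common = {Instr, Bldg, Title}, closure = {Instr, Credits, Term, Bldg, Title, Dept} → lossless.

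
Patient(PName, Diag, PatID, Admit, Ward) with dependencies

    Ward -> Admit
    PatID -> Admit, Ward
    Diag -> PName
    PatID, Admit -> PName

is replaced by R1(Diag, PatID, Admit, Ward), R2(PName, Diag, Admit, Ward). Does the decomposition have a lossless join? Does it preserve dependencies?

lossless but not dependency-preserving

Lossless test: (Diag, Admit, Ward)⁺ = {PName, Diag, Admit, Ward}, which contains all of one fragment — lossless.
Dependency preservation: the restricted closure of {PatID, Admit} across the fragments never reaches {PName}, so PatID, Admit → PName cannot be enforced without a join — not preserved.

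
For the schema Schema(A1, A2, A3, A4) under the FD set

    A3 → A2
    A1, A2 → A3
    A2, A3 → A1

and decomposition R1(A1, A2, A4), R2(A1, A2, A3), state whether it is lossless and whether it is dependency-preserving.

lossless and dependency-preserving

Lossless test: (A1, A2)⁺ = {A1, A2, A3}, which contains all of one fragment — lossless.
Dependency preservation: every FD's attributes lie within a single fragment, so each can be enforced locally — preserved.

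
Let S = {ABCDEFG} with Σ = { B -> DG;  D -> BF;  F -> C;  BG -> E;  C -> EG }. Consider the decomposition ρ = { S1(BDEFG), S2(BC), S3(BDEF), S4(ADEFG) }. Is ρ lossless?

Chase test. Columns are ABCDEFG; row i has aⱼ where attribute j ∈ Si, else bᵢⱼ.
Initial tableau (one row per fragment):
  row 1: b11 a2 b13 a4 a5 a6 a7
  row 2: b21 a2 a3 b24 b25 b26 b27
  row 3: b31 a2 b33 a4 a5 a6 b37
  row 4: a1 b42 b43 a4 a5 a6 a7
Rows 1 and 2 agree on B; apply B→DG and equate their DG entries.
Rows 1 and 3 agree on B; apply B→DG and equate their DG entries.
Rows 1 and 2 agree on D; apply D→BF and equate their BF entries.
Rows 1 and 4 agree on D; apply D→BF and equate their BF entries.
Rows 1 and 2 agree on F; apply F→C and equate their C entries.
Rows 1 and 3 agree on F; apply F→C and equate their C entries.
Rows 1 and 4 agree on F; apply F→C and equate their C entries.
Rows 1 and 2 agree on BG; apply BG→E and equate their E entries.
Row 4 is now all distinguished symbols — the join is lossless.

Yes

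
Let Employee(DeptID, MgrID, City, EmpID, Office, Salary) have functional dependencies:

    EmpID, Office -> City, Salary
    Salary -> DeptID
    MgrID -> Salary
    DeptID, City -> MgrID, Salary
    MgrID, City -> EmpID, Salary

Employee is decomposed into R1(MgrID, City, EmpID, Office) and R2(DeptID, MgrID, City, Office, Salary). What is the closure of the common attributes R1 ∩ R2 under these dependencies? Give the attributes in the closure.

R1 ∩ R2 = {MgrID, City, Office}.
MgrID → Salary applies, adding Salary
MgrID, City → EmpID, Salary applies, adding EmpID
Salary → DeptID applies, adding DeptID
Closure: {DeptID, MgrID, City, EmpID, Office, Salary}.

DeptID, MgrID, City, EmpID, Office, Salary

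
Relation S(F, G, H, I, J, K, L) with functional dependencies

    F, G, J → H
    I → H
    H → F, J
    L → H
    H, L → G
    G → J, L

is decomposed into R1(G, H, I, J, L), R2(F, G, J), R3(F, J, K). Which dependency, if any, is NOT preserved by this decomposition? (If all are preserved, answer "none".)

Check H → F, J: no single fragment contains all of {F, H, J}, and the restricted closure of {H} across the fragments never reaches {F, J}.
F, G, J → H is preserved.
I → H is preserved.
L → H is preserved.
H, L → G is preserved.
G → J, L is preserved.

H → F, J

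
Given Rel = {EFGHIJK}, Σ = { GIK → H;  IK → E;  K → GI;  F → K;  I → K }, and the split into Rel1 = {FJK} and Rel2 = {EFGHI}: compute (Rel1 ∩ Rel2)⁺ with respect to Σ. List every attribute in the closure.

Rel1 ∩ Rel2 = {F}.
F → K applies, adding K
K → GI applies, adding GI
GIK → H applies, adding H
IK → E applies, adding E
Closure: {EFGHIK}.

EFGHIK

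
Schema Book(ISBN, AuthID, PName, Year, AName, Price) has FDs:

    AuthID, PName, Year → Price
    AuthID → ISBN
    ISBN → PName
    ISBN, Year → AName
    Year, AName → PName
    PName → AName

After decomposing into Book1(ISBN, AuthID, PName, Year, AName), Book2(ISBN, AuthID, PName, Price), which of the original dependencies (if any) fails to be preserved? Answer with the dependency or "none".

AuthID, PName, Year → Price

Check AuthID, PName, Year → Price: no single fragment contains all of {AuthID, PName, Year, Price}, and the restricted closure of {AuthID, PName, Year} across the fragments never reaches {Price}.
AuthID → ISBN is preserved.
ISBN → PName is preserved.
ISBN, Year → AName is preserved.
Year, AName → PName is preserved.
PName → AName is preserved.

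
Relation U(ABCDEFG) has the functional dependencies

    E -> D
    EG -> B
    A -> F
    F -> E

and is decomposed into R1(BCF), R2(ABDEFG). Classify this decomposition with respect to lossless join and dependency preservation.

Lossless test: (BF)⁺ = {BDEF}, which is a superkey of neither fragment — lossy.
Dependency preservation: every FD's attributes lie within a single fragment, so each can be enforced locally — preserved.

lossy but dependency-preserving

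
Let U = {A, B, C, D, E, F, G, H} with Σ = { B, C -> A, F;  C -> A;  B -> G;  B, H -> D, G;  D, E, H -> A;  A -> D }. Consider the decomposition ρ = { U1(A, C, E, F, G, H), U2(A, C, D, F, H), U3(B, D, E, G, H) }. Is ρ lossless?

No

Chase test. Columns are A, B, C, D, E, F, G, H; row i has aⱼ where attribute j ∈ Ui, else bᵢⱼ.
Initial tableau (one row per fragment):
  row 1: a1 b12 a3 b14 a5 a6 a7 a8
  row 2: a1 b22 a3 a4 b25 a6 b27 a8
  row 3: b31 a2 b33 a4 a5 b36 a7 a8
Rows 1 and 2 agree on A; apply A→D and equate their D entries.
Rows 1 and 3 agree on D, E, H; apply D, E, H→A and equate their A entries.
No row becomes fully distinguished — the join is lossy.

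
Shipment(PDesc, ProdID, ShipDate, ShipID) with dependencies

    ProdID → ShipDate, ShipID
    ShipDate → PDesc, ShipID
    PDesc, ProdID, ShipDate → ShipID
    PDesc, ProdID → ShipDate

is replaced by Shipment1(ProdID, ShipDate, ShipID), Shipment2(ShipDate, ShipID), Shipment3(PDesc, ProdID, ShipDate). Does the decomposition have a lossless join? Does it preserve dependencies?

lossless and dependency-preserving

Lossless test (chase): Rows 1 and 3 agree on ProdID; apply ProdID→ShipDate, ShipID and equate their ShipDate, ShipID entries. Rows 1 and 2 agree on ShipDate; apply ShipDate→PDesc, ShipID and equate their PDesc, ShipID entries. Rows 1 and 3 agree on ShipDate; apply ShipDate→PDesc, ShipID and equate their PDesc, ShipID entries. Row 1 is now all distinguished symbols — the join is lossless.
Dependency preservation: ShipDate → PDesc, ShipID; PDesc, ProdID, ShipDate → ShipID are not contained in any single fragment, but the restricted closure of each left-hand side across the fragments still reaches the right-hand side; the remaining FDs each lie inside some fragment. All dependencies are preserved.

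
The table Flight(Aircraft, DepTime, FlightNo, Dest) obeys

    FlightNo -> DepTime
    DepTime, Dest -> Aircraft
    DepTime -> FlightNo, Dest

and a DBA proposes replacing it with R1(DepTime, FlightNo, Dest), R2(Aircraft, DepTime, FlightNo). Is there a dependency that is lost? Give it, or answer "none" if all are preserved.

FlightNo → DepTime lies within R1.
DepTime, Dest → Aircraft: restricted closure across fragments reaches Aircraft.
DepTime → FlightNo, Dest lies within R1.
Every dependency is enforceable on the fragments, so the decomposition is dependency-preserving.

none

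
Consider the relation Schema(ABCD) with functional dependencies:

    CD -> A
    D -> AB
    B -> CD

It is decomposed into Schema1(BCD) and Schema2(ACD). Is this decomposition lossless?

Yes

Common attributes: Schema1 ∩ Schema2 = {CD}.
Closure of {CD}: CD → A applies, adding A; D → AB applies, adding B. So (CD)⁺ = {ABCD}.
This closure contains every attribute of Schema1, so Schema1 ∩ Schema2 → Schema1. The join is lossless.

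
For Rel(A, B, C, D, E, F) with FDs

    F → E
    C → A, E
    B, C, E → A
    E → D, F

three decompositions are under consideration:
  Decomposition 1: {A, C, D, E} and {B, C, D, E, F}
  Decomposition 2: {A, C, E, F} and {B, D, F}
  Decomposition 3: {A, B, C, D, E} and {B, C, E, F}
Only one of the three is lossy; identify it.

Decomposition 2

Decomposition 1: common = {C, D, E}, closure = {A, C, D, E, F} → lossless.
Decomposition 2: common = {F}, closure = {D, E, F} → lossy.
Decomposition 3: common = {B, C, E}, closure = {A, B, C, D, E, F} → lossless.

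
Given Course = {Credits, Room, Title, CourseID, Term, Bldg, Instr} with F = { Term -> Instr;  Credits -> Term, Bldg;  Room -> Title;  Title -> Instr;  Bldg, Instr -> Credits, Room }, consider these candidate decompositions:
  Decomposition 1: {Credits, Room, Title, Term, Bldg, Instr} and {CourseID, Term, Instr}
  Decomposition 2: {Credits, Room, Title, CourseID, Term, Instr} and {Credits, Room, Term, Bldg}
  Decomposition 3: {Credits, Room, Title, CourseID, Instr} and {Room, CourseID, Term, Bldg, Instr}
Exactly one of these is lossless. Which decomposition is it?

Decomposition 2

Decomposition 1: common = {Term, Instr}, closure = {Term, Instr} → lossy.
Decomposition 2: common = {Credits, Room, Term}, closure = {Credits, Room, Title, Term, Bldg, Instr} → lossless.
Decomposition 3: common = {Room, CourseID, Instr}, closure = {Room, Title, CourseID, Instr} → lossy.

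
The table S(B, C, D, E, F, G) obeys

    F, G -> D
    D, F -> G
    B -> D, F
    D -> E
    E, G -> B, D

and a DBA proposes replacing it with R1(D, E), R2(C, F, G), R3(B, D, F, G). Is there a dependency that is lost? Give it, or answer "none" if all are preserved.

E, G -> B, D

Check E, G → B, D: no single fragment contains all of {B, D, E, G}, and the restricted closure of {E, G} across the fragments never reaches {B, D}.
F, G → D is preserved.
D, F → G is preserved.
B → D, F is preserved.
D → E is preserved.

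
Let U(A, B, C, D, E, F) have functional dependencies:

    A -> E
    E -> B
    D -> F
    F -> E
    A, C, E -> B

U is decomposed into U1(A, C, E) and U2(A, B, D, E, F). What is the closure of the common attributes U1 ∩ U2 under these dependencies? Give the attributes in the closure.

A, B, E

U1 ∩ U2 = {A, E}.
E → B applies, adding B
Closure: {A, B, E}.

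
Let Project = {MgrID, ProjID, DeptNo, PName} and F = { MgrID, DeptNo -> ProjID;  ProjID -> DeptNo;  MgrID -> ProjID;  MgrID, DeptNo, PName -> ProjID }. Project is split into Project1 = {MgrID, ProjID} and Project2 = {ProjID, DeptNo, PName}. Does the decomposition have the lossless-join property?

No

Common attributes: Project1 ∩ Project2 = {ProjID}.
Closure of {ProjID}: ProjID → DeptNo applies, adding DeptNo. So (ProjID)⁺ = {ProjID, DeptNo}.
The closure contains neither all of Project1 = {MgrID, ProjID} nor all of Project2 = {ProjID, DeptNo, PName}, so the common attributes are not a superkey of either fragment. The join is lossy.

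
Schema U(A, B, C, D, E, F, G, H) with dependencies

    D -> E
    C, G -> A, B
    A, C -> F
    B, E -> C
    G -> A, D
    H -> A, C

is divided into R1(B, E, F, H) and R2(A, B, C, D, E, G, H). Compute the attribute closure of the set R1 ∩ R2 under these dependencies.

R1 ∩ R2 = {B, E, H}.
B, E → C applies, adding C
H → A, C applies, adding A
A, C → F applies, adding F
Closure: {A, B, C, E, F, H}.

A, B, C, E, F, H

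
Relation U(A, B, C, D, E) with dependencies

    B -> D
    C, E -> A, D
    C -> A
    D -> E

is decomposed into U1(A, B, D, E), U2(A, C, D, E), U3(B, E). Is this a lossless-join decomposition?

Chase test. Columns are A, B, C, D, E; row i has aⱼ where attribute j ∈ Ui, else bᵢⱼ.
Initial tableau (one row per fragment):
  row 1: a1 a2 b13 a4 a5
  row 2: a1 b22 a3 a4 a5
  row 3: b31 a2 b33 b34 a5
Rows 1 and 3 agree on B; apply B→D and equate their D entries.
No row becomes fully distinguished — the join is lossy.

No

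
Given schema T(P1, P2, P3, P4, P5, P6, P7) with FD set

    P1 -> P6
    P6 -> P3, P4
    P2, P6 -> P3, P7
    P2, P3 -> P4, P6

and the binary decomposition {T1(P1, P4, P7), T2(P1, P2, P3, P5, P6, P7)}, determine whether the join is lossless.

Common attributes: T1 ∩ T2 = {P1, P7}.
Closure of {P1, P7}: P1 → P6 applies, adding P6; P6 → P3, P4 applies, adding P3, P4. So (P1, P7)⁺ = {P1, P3, P4, P6, P7}.
This closure contains every attribute of T1, so T1 ∩ T2 → T1. The join is lossless.

Yes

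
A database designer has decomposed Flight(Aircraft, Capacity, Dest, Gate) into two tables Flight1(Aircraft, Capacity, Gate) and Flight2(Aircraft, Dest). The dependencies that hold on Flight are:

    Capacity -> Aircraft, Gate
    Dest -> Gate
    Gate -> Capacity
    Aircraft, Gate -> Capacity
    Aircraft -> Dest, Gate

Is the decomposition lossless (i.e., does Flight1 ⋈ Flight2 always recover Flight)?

Yes

Common attributes: Flight1 ∩ Flight2 = {Aircraft}.
Closure of {Aircraft}: Aircraft → Dest, Gate applies, adding Dest, Gate; Gate → Capacity applies, adding Capacity. So (Aircraft)⁺ = {Aircraft, Capacity, Dest, Gate}.
This closure contains every attribute of Flight1, so Flight1 ∩ Flight2 → Flight1. The join is lossless.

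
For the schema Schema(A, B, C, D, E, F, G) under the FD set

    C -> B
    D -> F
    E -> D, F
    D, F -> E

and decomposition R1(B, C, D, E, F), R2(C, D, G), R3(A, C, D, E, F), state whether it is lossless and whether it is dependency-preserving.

Lossless test (chase): Rows 1 and 2 agree on C; apply C→B and equate their B entries. Rows 1 and 3 agree on C; apply C→B and equate their B entries. Rows 1 and 2 agree on D; apply D→F and equate their F entries. Rows 1 and 2 agree on D, F; apply D, F→E and equate their E entries. No row becomes fully distinguished — the join is lossy.
Dependency preservation: every FD's attributes lie within a single fragment, so each can be enforced locally — preserved.

lossy but dependency-preserving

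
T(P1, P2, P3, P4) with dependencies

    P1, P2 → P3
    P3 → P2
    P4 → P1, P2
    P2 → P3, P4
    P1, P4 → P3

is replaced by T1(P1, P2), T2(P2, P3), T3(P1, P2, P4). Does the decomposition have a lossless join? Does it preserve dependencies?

Lossless test (chase): Rows 1 and 3 agree on P1, P2; apply P1, P2→P3 and equate their P3 entries. Rows 1 and 2 agree on P2; apply P2→P3, P4 and equate their P3, P4 entries. Rows 1 and 3 agree on P2; apply P2→P3, P4 and equate their P3, P4 entries. Rows 1 and 2 agree on P4; apply P4→P1, P2 and equate their P1, P2 entries. Row 1 is now all distinguished symbols — the join is lossless.
Dependency preservation: P1, P2 → P3; P2 → P3, P4; P1, P4 → P3 are not contained in any single fragment, but the restricted closure of each left-hand side across the fragments still reaches the right-hand side; the remaining FDs each lie inside some fragment. All dependencies are preserved.

lossless and dependency-preserving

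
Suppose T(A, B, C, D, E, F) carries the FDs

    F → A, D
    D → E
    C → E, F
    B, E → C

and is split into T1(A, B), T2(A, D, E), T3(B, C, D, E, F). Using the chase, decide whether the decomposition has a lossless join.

Chase test. Columns are A, B, C, D, E, F; row i has aⱼ where attribute j ∈ Ti, else bᵢⱼ.
Initial tableau (one row per fragment):
  row 1: a1 a2 b13 b14 b15 b16
  row 2: a1 b22 b23 a4 a5 b26
  row 3: b31 a2 a3 a4 a5 a6
No row becomes fully distinguished — the join is lossy.

No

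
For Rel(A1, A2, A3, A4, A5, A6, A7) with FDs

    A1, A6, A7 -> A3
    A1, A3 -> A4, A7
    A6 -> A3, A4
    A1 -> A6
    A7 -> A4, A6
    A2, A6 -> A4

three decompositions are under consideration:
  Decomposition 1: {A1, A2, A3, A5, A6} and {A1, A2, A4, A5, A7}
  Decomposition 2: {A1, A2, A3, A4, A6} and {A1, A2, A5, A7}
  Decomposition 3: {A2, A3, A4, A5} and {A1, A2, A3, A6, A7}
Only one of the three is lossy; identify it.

Decomposition 3

Decomposition 1: common = {A1, A2, A5}, closure = {A1, A2, A3, A4, A5, A6, A7} → lossless.
Decomposition 2: common = {A1, A2}, closure = {A1, A2, A3, A4, A6, A7} → lossless.
Decomposition 3: common = {A2, A3}, closure = {A2, A3} → lossy.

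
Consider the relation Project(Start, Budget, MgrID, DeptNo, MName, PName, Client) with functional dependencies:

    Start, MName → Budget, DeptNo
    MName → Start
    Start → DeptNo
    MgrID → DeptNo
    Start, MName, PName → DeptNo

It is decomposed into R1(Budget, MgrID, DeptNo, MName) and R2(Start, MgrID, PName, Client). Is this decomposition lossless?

No

Common attributes: R1 ∩ R2 = {MgrID}.
Closure of {MgrID}: MgrID → DeptNo applies, adding DeptNo. So (MgrID)⁺ = {MgrID, DeptNo}.
The closure contains neither all of R1 = {Budget, MgrID, DeptNo, MName} nor all of R2 = {Start, MgrID, PName, Client}, so the common attributes are not a superkey of either fragment. The join is lossy.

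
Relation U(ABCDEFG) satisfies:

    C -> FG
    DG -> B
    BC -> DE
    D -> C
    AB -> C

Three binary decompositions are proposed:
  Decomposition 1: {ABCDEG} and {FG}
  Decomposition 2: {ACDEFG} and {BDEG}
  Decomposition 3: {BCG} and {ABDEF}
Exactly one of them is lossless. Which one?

Decomposition 1: common = {G}, closure = {G} → lossy.
Decomposition 2: common = {DEG}, closure = {BCDEFG} → lossless.
Decomposition 3: common = {B}, closure = {B} → lossy.

Decomposition 2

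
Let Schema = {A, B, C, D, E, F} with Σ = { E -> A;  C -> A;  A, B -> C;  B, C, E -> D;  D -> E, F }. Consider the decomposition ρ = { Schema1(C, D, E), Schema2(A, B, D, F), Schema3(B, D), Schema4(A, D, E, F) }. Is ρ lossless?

Chase test. Columns are A, B, C, D, E, F; row i has aⱼ where attribute j ∈ Schemai, else bᵢⱼ.
Initial tableau (one row per fragment):
  row 1: b11 b12 a3 a4 a5 b16
  row 2: a1 a2 b23 a4 b25 a6
  row 3: b31 a2 b33 a4 b35 b36
  row 4: a1 b42 b43 a4 a5 a6
Rows 1 and 4 agree on E; apply E→A and equate their A entries.
Rows 1 and 2 agree on D; apply D→E, F and equate their E, F entries.
Rows 1 and 3 agree on D; apply D→E, F and equate their E, F entries.
Rows 1 and 3 agree on E; apply E→A and equate their A entries.
Rows 2 and 3 agree on A, B; apply A, B→C and equate their C entries.
No row becomes fully distinguished — the join is lossy.

No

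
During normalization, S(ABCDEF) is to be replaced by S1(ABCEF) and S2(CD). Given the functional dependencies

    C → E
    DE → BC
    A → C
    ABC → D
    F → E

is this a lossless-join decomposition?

No

Common attributes: S1 ∩ S2 = {C}.
Closure of {C}: C → E applies, adding E. So (C)⁺ = {CE}.
The closure contains neither all of S1 = {ABCEF} nor all of S2 = {CD}, so the common attributes are not a superkey of either fragment. The join is lossy.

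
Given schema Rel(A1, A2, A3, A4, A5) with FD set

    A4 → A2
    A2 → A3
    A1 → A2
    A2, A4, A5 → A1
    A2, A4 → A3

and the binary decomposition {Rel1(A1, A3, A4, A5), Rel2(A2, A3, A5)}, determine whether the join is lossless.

Common attributes: Rel1 ∩ Rel2 = {A3, A5}.
No dependency enlarges {A3, A5}, so (A3, A5)⁺ = {A3, A5}.
The closure contains neither all of Rel1 = {A1, A3, A4, A5} nor all of Rel2 = {A2, A3, A5}, so the common attributes are not a superkey of either fragment. The join is lossy.

No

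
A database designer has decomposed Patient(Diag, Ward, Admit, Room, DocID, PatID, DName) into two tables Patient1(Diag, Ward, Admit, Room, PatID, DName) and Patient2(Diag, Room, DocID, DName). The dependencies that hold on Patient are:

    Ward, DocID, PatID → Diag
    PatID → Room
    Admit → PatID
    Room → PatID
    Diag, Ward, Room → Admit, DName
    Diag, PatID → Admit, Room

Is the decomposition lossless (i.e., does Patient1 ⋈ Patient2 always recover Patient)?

Common attributes: Patient1 ∩ Patient2 = {Diag, Room, DName}.
Closure of {Diag, Room, DName}: Room → PatID applies, adding PatID; Diag, PatID → Admit, Room applies, adding Admit. So (Diag, Room, DName)⁺ = {Diag, Admit, Room, PatID, DName}.
The closure contains neither all of Patient1 = {Diag, Ward, Admit, Room, PatID, DName} nor all of Patient2 = {Diag, Room, DocID, DName}, so the common attributes are not a superkey of either fragment. The join is lossy.

No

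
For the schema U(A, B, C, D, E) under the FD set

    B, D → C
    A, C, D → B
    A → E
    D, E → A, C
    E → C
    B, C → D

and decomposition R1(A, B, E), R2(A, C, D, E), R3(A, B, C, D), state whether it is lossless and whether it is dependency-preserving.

lossless and dependency-preserving

Lossless test (chase): Rows 2 and 3 agree on A, C, D; apply A, C, D→B and equate their B entries. Rows 1 and 3 agree on A; apply A→E and equate their E entries. Rows 1 and 2 agree on E; apply E→C and equate their C entries. Rows 1 and 2 agree on B, C; apply B, C→D and equate their D entries. Row 1 is now all distinguished symbols — the join is lossless.
Dependency preservation: every FD's attributes lie within a single fragment, so each can be enforced locally — preserved.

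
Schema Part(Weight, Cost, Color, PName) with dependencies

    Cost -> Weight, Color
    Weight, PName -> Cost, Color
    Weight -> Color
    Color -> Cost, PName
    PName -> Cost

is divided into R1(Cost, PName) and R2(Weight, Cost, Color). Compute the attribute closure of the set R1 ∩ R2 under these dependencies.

R1 ∩ R2 = {Cost}.
Cost → Weight, Color applies, adding Weight, Color
Color → Cost, PName applies, adding PName
Closure: {Weight, Cost, Color, PName}.

Weight, Cost, Color, PName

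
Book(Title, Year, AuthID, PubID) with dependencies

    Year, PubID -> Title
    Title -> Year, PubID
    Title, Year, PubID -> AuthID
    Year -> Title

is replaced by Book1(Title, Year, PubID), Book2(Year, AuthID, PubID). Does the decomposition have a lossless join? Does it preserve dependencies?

Lossless test: (Year, PubID)⁺ = {Title, Year, AuthID, PubID}, which contains all of one fragment — lossless.
Dependency preservation: Title, Year, PubID → AuthID is not contained in any single fragment, but the restricted closure of its left-hand side across the fragments still reaches the right-hand side; the remaining FDs each lie inside some fragment. All dependencies are preserved.

lossless and dependency-preserving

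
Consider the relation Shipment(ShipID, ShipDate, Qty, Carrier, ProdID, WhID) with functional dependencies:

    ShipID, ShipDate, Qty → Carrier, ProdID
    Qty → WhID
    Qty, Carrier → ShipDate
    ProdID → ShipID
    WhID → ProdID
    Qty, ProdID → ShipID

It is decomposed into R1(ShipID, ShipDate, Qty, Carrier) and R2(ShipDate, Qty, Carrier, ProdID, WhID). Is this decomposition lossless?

Yes

Common attributes: R1 ∩ R2 = {ShipDate, Qty, Carrier}.
Closure of {ShipDate, Qty, Carrier}: Qty → WhID applies, adding WhID; WhID → ProdID applies, adding ProdID; Qty, ProdID → ShipID applies, adding ShipID. So (ShipDate, Qty, Carrier)⁺ = {ShipID, ShipDate, Qty, Carrier, ProdID, WhID}.
This closure contains every attribute of R1, so R1 ∩ R2 → R1. The join is lossless.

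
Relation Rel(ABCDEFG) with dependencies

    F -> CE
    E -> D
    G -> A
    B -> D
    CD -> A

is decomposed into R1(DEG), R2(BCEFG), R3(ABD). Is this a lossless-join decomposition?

No

Chase test. Columns are ABCDEFG; row i has aⱼ where attribute j ∈ Ri, else bᵢⱼ.
Initial tableau (one row per fragment):
  row 1: b11 b12 b13 a4 a5 b16 a7
  row 2: b21 a2 a3 b24 a5 a6 a7
  row 3: a1 a2 b33 a4 b35 b36 b37
Rows 1 and 2 agree on E; apply E→D and equate their D entries.
Rows 1 and 2 agree on G; apply G→A and equate their A entries.
No row becomes fully distinguished — the join is lossy.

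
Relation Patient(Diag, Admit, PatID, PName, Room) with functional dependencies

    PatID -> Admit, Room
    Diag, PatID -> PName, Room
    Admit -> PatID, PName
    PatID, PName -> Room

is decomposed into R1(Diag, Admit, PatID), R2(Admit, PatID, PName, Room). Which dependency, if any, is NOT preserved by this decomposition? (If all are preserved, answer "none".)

none

PatID → Admit, Room lies within R2.
Diag, PatID → PName, Room: restricted closure across fragments reaches PName, Room.
Admit → PatID, PName lies within R2.
PatID, PName → Room lies within R2.
Every dependency is enforceable on the fragments, so the decomposition is dependency-preserving.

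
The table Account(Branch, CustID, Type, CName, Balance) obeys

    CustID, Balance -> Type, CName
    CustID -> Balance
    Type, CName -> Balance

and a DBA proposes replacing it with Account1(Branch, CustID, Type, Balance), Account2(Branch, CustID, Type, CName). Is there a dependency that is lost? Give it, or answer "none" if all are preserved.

Check Type, CName → Balance: no single fragment contains all of {Type, CName, Balance}, and the restricted closure of {Type, CName} across the fragments never reaches {Balance}.
CustID, Balance → Type, CName is preserved.
CustID → Balance is preserved.

Type, CName -> Balance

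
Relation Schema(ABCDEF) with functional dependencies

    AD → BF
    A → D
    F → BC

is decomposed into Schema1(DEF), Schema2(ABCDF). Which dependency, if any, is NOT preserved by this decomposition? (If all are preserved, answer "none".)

AD → BF lies within Schema2.
A → D lies within Schema2.
F → BC lies within Schema2.
Every dependency is enforceable on the fragments, so the decomposition is dependency-preserving.

none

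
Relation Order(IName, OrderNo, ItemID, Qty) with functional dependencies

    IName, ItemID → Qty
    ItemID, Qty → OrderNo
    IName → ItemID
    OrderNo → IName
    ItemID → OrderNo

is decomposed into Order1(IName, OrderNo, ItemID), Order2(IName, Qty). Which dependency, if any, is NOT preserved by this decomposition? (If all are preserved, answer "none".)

IName, ItemID → Qty: restricted closure across fragments reaches Qty.
ItemID, Qty → OrderNo: restricted closure across fragments reaches OrderNo.
IName → ItemID lies within Order1.
OrderNo → IName lies within Order1.
ItemID → OrderNo lies within Order1.
Every dependency is enforceable on the fragments, so the decomposition is dependency-preserving.

none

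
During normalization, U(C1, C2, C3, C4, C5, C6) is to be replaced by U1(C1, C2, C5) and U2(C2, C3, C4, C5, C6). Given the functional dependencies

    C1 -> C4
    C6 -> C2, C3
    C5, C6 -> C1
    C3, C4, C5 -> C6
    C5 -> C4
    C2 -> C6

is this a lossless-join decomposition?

Yes

Common attributes: U1 ∩ U2 = {C2, C5}.
Closure of {C2, C5}: C5 → C4 applies, adding C4; C2 → C6 applies, adding C6; C6 → C2, C3 applies, adding C3; C5, C6 → C1 applies, adding C1. So (C2, C5)⁺ = {C1, C2, C3, C4, C5, C6}.
This closure contains every attribute of U1, so U1 ∩ U2 → U1. The join is lossless.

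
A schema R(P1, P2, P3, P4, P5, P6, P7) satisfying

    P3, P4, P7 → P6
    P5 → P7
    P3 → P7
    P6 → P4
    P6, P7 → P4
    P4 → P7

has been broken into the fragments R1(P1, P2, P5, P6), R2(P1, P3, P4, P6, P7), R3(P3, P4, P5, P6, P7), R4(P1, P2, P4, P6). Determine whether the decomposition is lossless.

No

Chase test. Columns are P1, P2, P3, P4, P5, P6, P7; row i has aⱼ where attribute j ∈ Ri, else bᵢⱼ.
Initial tableau (one row per fragment):
  row 1: a1 a2 b13 b14 a5 a6 b17
  row 2: a1 b22 a3 a4 b25 a6 a7
  row 3: b31 b32 a3 a4 a5 a6 a7
  row 4: a1 a2 b43 a4 b45 a6 b47
Rows 1 and 3 agree on P5; apply P5→P7 and equate their P7 entries.
Rows 1 and 2 agree on P6; apply P6→P4 and equate their P4 entries.
Rows 1 and 4 agree on P4; apply P4→P7 and equate their P7 entries.
No row becomes fully distinguished — the join is lossy.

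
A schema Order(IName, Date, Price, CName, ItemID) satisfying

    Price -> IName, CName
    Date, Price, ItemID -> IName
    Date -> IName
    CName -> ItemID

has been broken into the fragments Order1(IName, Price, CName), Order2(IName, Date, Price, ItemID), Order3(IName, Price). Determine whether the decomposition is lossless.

Chase test. Columns are IName, Date, Price, CName, ItemID; row i has aⱼ where attribute j ∈ Orderi, else bᵢⱼ.
Initial tableau (one row per fragment):
  row 1: a1 b12 a3 a4 b15
  row 2: a1 a2 a3 b24 a5
  row 3: a1 b32 a3 b34 b35
Rows 1 and 2 agree on Price; apply Price→IName, CName and equate their IName, CName entries.
Rows 1 and 3 agree on Price; apply Price→IName, CName and equate their IName, CName entries.
Rows 1 and 2 agree on CName; apply CName→ItemID and equate their ItemID entries.
Rows 1 and 3 agree on CName; apply CName→ItemID and equate their ItemID entries.
Row 2 is now all distinguished symbols — the join is lossless.

Yes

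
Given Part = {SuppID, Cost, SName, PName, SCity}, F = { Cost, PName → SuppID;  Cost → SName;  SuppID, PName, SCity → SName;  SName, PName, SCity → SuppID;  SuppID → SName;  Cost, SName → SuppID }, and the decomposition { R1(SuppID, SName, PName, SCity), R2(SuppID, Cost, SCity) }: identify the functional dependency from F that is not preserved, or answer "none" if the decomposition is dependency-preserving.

Cost, PName → SuppID: restricted closure across fragments reaches SuppID.
Cost → SName: restricted closure across fragments reaches SName.
SuppID, PName, SCity → SName lies within R1.
SName, PName, SCity → SuppID lies within R1.
SuppID → SName lies within R1.
Cost, SName → SuppID: restricted closure across fragments reaches SuppID.
Every dependency is enforceable on the fragments, so the decomposition is dependency-preserving.

none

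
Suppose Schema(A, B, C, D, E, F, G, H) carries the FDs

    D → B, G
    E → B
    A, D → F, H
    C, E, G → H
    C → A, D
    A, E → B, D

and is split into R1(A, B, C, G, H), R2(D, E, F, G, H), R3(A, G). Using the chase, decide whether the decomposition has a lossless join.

Chase test. Columns are A, B, C, D, E, F, G, H; row i has aⱼ where attribute j ∈ Ri, else bᵢⱼ.
Initial tableau (one row per fragment):
  row 1: a1 a2 a3 b14 b15 b16 a7 a8
  row 2: b21 b22 b23 a4 a5 a6 a7 a8
  row 3: a1 b32 b33 b34 b35 b36 a7 b38
No row becomes fully distinguished — the join is lossy.

No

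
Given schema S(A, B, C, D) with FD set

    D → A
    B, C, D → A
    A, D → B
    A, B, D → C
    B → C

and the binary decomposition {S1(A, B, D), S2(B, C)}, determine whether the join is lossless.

Yes

Common attributes: S1 ∩ S2 = {B}.
Closure of {B}: B → C applies, adding C. So (B)⁺ = {B, C}.
This closure contains every attribute of S2, so S1 ∩ S2 → S2. The join is lossless.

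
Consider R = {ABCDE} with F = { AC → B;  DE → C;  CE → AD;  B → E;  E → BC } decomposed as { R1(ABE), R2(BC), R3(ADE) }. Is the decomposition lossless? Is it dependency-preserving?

Lossless test (chase): Rows 1 and 2 agree on B; apply B→E and equate their E entries. Rows 1 and 2 agree on E; apply E→BC and equate their BC entries. Rows 1 and 3 agree on E; apply E→BC and equate their BC entries. Rows 1 and 2 agree on CE; apply CE→AD and equate their AD entries. Rows 1 and 3 agree on CE; apply CE→AD and equate their AD entries. Row 1 is now all distinguished symbols — the join is lossless.
Dependency preservation: the restricted closure of {AC} across the fragments never reaches {B}, so AC → B cannot be enforced without a join — not preserved.

lossless but not dependency-preserving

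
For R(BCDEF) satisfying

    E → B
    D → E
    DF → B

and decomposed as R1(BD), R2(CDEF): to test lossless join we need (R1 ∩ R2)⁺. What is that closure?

BDE

R1 ∩ R2 = {D}.
D → E applies, adding E
E → B applies, adding B
Closure: {BDE}.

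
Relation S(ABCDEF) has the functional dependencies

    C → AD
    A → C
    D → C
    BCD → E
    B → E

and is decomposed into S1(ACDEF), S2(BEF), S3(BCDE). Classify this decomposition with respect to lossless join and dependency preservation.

lossy but dependency-preserving

Lossless test (chase): Rows 1 and 3 agree on C; apply C→AD and equate their AD entries. No row becomes fully distinguished — the join is lossy.
Dependency preservation: every FD's attributes lie within a single fragment, so each can be enforced locally — preserved.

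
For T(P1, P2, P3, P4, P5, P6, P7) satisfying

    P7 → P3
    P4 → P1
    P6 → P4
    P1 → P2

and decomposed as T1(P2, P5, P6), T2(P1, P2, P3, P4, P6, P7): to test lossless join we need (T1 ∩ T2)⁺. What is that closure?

T1 ∩ T2 = {P2, P6}.
P6 → P4 applies, adding P4
P4 → P1 applies, adding P1
Closure: {P1, P2, P4, P6}.

P1, P2, P4, P6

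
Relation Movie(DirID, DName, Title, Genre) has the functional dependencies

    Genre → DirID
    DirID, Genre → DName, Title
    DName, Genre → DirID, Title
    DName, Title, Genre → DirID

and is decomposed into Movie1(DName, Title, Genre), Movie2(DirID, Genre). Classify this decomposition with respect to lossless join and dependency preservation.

Lossless test: (Genre)⁺ = {DirID, DName, Title, Genre}, which contains all of one fragment — lossless.
Dependency preservation: DirID, Genre → DName, Title; DName, Genre → DirID, Title; DName, Title, Genre → DirID are not contained in any single fragment, but the restricted closure of each left-hand side across the fragments still reaches the right-hand side; the remaining FDs each lie inside some fragment. All dependencies are preserved.

lossless and dependency-preserving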